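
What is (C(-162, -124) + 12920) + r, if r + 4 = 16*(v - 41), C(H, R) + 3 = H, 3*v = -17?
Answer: 36013/3 ≈ 12004.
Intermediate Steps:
v = -17/3 (v = (⅓)*(-17) = -17/3 ≈ -5.6667)
C(H, R) = -3 + H
r = -2252/3 (r = -4 + 16*(-17/3 - 41) = -4 + 16*(-140/3) = -4 - 2240/3 = -2252/3 ≈ -750.67)
(C(-162, -124) + 12920) + r = ((-3 - 162) + 12920) - 2252/3 = (-165 + 12920) - 2252/3 = 12755 - 2252/3 = 36013/3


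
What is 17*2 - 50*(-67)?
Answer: 3384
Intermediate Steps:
17*2 - 50*(-67) = 34 + 3350 = 3384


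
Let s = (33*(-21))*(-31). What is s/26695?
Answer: 21483/26695 ≈ 0.80476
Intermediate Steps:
s = 21483 (s = -693*(-31) = 21483)
s/26695 = 21483/26695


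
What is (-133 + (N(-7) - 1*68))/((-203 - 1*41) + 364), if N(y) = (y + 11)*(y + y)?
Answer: -257/120 ≈ -2.1417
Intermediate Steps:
N(y) = 2*y*(11 + y) (N(y) = (11 + y)*(2*y) = 2*y*(11 + y))
(-133 + (N(-7) - 1*68))/((-203 - 1*41) + 364) = (-133 + (2*(-7)*(11 - 7) - 1*68))/((-203 - 1*41) + 364) = (-133 + (2*(-7)*4 - 68))/((-203 - 41) + 364) = (-133 + (-56 - 68))/(-244 + 364) = (-133 - 124)/120 = -257*1/120 = -257/120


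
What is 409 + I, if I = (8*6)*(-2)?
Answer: 313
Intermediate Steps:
I = -96 (I = 48*(-2) = -96)
409 + I = 409 - 96 = 313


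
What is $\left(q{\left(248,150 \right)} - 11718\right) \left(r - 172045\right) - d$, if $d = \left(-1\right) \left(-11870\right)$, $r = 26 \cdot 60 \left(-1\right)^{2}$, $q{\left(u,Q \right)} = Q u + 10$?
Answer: $-4346015490$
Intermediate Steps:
$q{\left(u,Q \right)} = 10 + Q u$
$r = 1560$ ($r = 1560 \cdot 1 = 1560$)
$d = 11870$
$\left(q{\left(248,150 \right)} - 11718\right) \left(r - 172045\right) - d = \left(\left(10 + 150 \cdot 248\right) - 11718\right) \left(1560 - 172045\right) - 11870 = \left(\left(10 + 37200\right) - 11718\right) \left(-170485\right) - 11870 = \left(37210 - 11718\right) \left(-170485\right) - 11870 = 25492 \left(-170485\right) - 11870 = -4346003620 - 11870 = -4346015490$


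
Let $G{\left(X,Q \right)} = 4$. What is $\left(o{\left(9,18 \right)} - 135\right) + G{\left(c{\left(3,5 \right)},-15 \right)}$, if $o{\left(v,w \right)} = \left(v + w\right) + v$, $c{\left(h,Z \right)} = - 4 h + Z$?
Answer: $-95$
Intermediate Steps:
$c{\left(h,Z \right)} = Z - 4 h$
$o{\left(v,w \right)} = w + 2 v$
$\left(o{\left(9,18 \right)} - 135\right) + G{\left(c{\left(3,5 \right)},-15 \right)} = \left(\left(18 + 2 \cdot 9\right) - 135\right) + 4 = \left(\left(18 + 18\right) - 135\right) + 4 = \left(36 - 135\right) + 4 = -99 + 4 = -95$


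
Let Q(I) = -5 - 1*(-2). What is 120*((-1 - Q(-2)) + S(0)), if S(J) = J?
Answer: 240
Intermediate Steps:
Q(I) = -3 (Q(I) = -5 + 2 = -3)
120*((-1 - Q(-2)) + S(0)) = 120*((-1 - 1*(-3)) + 0) = 120*((-1 + 3) + 0) = 120*(2 + 0) = 120*2 = 240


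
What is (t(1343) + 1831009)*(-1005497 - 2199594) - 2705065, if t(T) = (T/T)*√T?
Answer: -5868553171884 - 3205091*√1343 ≈ -5.8687e+12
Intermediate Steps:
t(T) = √T (t(T) = 1*√T = √T)
(t(1343) + 1831009)*(-1005497 - 2199594) - 2705065 = (√1343 + 1831009)*(-1005497 - 2199594) - 2705065 = (1831009 + √1343)*(-3205091) - 2705065 = (-5868550466819 - 3205091*√1343) - 2705065 = -5868553171884 - 3205091*√1343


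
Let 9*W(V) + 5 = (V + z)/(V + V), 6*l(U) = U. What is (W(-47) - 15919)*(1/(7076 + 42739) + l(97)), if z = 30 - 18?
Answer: -7230861981161/28095660 ≈ -2.5737e+5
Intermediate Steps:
z = 12
l(U) = U/6
W(V) = -5/9 + (12 + V)/(18*V) (W(V) = -5/9 + ((V + 12)/(V + V))/9 = -5/9 + ((12 + V)/((2*V)))/9 = -5/9 + ((12 + V)*(1/(2*V)))/9 = -5/9 + ((12 + V)/(2*V))/9 = -5/9 + (12 + V)/(18*V))
(W(-47) - 15919)*(1/(7076 + 42739) + l(97)) = ((⅙)*(4 - 3*(-47))/(-47) - 15919)*(1/(7076 + 42739) + (⅙)*97) = ((⅙)*(-1/47)*(4 + 141) - 15919)*(1/49815 + 97/6) = ((⅙)*(-1/47)*145 - 15919)*(1/49815 + 97/6) = (-145/282 - 15919)*(1610687/99630) = -4489303/282*1610687/99630 = -7230861981161/28095660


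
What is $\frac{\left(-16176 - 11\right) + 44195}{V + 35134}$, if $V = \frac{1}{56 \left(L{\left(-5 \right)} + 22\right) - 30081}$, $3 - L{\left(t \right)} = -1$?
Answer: $\frac{801729000}{1005710749} \approx 0.79718$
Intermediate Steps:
$L{\left(t \right)} = 4$ ($L{\left(t \right)} = 3 - -1 = 3 + 1 = 4$)
$V = - \frac{1}{28625}$ ($V = \frac{1}{56 \left(4 + 22\right) - 30081} = \frac{1}{56 \cdot 26 - 30081} = \frac{1}{1456 - 30081} = \frac{1}{-28625} = - \frac{1}{28625} \approx -3.4934 \cdot 10^{-5}$)
$\frac{\left(-16176 - 11\right) + 44195}{V + 35134} = \frac{\left(-16176 - 11\right) + 44195}{- \frac{1}{28625} + 35134} = \frac{-16187 + 44195}{\frac{1005710749}{28625}} = 28008 \cdot \frac{28625}{1005710749} = \frac{801729000}{1005710749}$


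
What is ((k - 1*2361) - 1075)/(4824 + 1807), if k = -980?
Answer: -4416/6631 ≈ -0.66596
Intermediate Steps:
((k - 1*2361) - 1075)/(4824 + 1807) = ((-980 - 1*2361) - 1075)/(4824 + 1807) = ((-980 - 2361) - 1075)/6631 = (-3341 - 1075)*(1/6631) = -4416*1/6631 = -4416/6631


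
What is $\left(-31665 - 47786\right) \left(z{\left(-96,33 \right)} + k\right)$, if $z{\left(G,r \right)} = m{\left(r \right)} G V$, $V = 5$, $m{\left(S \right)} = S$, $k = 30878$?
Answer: $-1194784138$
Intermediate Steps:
$z{\left(G,r \right)} = 5 G r$ ($z{\left(G,r \right)} = r G 5 = G r 5 = 5 G r$)
$\left(-31665 - 47786\right) \left(z{\left(-96,33 \right)} + k\right) = \left(-31665 - 47786\right) \left(5 \left(-96\right) 33 + 30878\right) = - 79451 \left(-15840 + 30878\right) = \left(-79451\right) 15038 = -1194784138$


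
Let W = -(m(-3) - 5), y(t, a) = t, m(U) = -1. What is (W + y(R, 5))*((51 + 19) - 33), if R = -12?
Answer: -222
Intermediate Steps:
W = 6 (W = -(-1 - 5) = -1*(-6) = 6)
(W + y(R, 5))*((51 + 19) - 33) = (6 - 12)*((51 + 19) - 33) = -6*(70 - 33) = -6*37 = -222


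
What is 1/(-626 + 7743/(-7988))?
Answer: -7988/5008231 ≈ -0.0015950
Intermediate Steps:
1/(-626 + 7743/(-7988)) = 1/(-626 + 7743*(-1/7988)) = 1/(-626 - 7743/7988) = 1/(-5008231/7988) = -7988/5008231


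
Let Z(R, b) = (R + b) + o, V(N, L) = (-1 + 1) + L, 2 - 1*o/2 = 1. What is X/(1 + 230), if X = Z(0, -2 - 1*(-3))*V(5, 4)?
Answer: 4/77 ≈ 0.051948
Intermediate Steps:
o = 2 (o = 4 - 2*1 = 4 - 2 = 2)
V(N, L) = L (V(N, L) = 0 + L = L)
Z(R, b) = 2 + R + b (Z(R, b) = (R + b) + 2 = 2 + R + b)
X = 12 (X = (2 + 0 + (-2 - 1*(-3)))*4 = (2 + 0 + (-2 + 3))*4 = (2 + 0 + 1)*4 = 3*4 = 12)
X/(1 + 230) = 12/(1 + 230) = 12/231 = 12*(1/231) = 4/77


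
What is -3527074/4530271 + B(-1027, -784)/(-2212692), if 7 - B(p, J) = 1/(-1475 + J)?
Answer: -8815024774866233/11322214624271394 ≈ -0.77856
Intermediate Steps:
B(p, J) = 7 - 1/(-1475 + J)
-3527074/4530271 + B(-1027, -784)/(-2212692) = -3527074/4530271 + ((-10326 + 7*(-784))/(-1475 - 784))/(-2212692) = -3527074*1/4530271 + ((-10326 - 5488)/(-2259))*(-1/2212692) = -3527074/4530271 - 1/2259*(-15814)*(-1/2212692) = -3527074/4530271 + (15814/2259)*(-1/2212692) = -3527074/4530271 - 7907/2499235614 = -8815024774866233/11322214624271394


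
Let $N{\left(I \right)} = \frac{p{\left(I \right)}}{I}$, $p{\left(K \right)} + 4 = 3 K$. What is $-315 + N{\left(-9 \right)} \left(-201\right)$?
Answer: $- \frac{3022}{3} \approx -1007.3$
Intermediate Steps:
$p{\left(K \right)} = -4 + 3 K$
$N{\left(I \right)} = \frac{-4 + 3 I}{I}$
$-315 + N{\left(-9 \right)} \left(-201\right) = -315 + \left(3 - \frac{4}{-9}\right) \left(-201\right) = -315 + \left(3 - - \frac{4}{9}\right) \left(-201\right) = -315 + \left(3 + \frac{4}{9}\right) \left(-201\right) = -315 + \frac{31}{9} \left(-201\right) = -315 - \frac{2077}{3} = - \frac{3022}{3}$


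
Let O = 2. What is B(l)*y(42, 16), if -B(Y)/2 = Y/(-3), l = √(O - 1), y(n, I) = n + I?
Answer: 116/3 ≈ 38.667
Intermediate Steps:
y(n, I) = I + n
l = 1 (l = √(2 - 1) = √1 = 1)
B(Y) = 2*Y/3 (B(Y) = -2*Y/(-3) = -2*Y*(-1)/3 = -(-2)*Y/3 = 2*Y/3)
B(l)*y(42, 16) = ((⅔)*1)*(16 + 42) = (⅔)*58 = 116/3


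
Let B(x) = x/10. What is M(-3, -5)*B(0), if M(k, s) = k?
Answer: 0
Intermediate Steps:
B(x) = x/10 (B(x) = x*(1/10) = x/10)
M(-3, -5)*B(0) = -3*0/10 = -3*0 = 0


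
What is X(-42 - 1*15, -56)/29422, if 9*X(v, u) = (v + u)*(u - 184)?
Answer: 4520/44133 ≈ 0.10242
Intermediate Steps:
X(v, u) = (-184 + u)*(u + v)/9 (X(v, u) = ((v + u)*(u - 184))/9 = ((u + v)*(-184 + u))/9 = ((-184 + u)*(u + v))/9 = (-184 + u)*(u + v)/9)
X(-42 - 1*15, -56)/29422 = (-184/9*(-56) - 184*(-42 - 1*15)/9 + (⅑)*(-56)² + (⅑)*(-56)*(-42 - 1*15))/29422 = (10304/9 - 184*(-42 - 15)/9 + (⅑)*3136 + (⅑)*(-56)*(-42 - 15))*(1/29422) = (10304/9 - 184/9*(-57) + 3136/9 + (⅑)*(-56)*(-57))*(1/29422) = (10304/9 + 3496/3 + 3136/9 + 1064/3)*(1/29422) = (9040/3)*(1/29422) = 4520/44133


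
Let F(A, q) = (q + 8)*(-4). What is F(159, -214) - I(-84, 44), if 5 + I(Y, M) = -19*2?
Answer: 867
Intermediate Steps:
I(Y, M) = -43 (I(Y, M) = -5 - 19*2 = -5 - 38 = -43)
F(A, q) = -32 - 4*q (F(A, q) = (8 + q)*(-4) = -32 - 4*q)
F(159, -214) - I(-84, 44) = (-32 - 4*(-214)) - 1*(-43) = (-32 + 856) + 43 = 824 + 43 = 867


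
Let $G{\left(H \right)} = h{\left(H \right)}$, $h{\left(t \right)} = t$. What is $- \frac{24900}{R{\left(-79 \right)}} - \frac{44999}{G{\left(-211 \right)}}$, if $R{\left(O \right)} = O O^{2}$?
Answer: $\frac{22191515861}{104031229} \approx 213.32$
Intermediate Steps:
$R{\left(O \right)} = O^{3}$
$G{\left(H \right)} = H$
$- \frac{24900}{R{\left(-79 \right)}} - \frac{44999}{G{\left(-211 \right)}} = - \frac{24900}{\left(-79\right)^{3}} - \frac{44999}{-211} = - \frac{24900}{-493039} - - \frac{44999}{211} = \left(-24900\right) \left(- \frac{1}{493039}\right) + \frac{44999}{211} = \frac{24900}{493039} + \frac{44999}{211} = \frac{22191515861}{104031229}$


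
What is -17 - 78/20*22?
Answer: -514/5 ≈ -102.80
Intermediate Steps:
-17 - 78/20*22 = -17 - 78*1/20*22 = -17 - 39/10*22 = -17 - 429/5 = -514/5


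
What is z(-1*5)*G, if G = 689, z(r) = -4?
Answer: -2756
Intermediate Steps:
z(-1*5)*G = -4*689 = -2756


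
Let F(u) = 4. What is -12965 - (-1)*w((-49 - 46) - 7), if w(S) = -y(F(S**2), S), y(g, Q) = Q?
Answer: -12863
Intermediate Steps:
w(S) = -S
-12965 - (-1)*w((-49 - 46) - 7) = -12965 - (-1)*(-((-49 - 46) - 7)) = -12965 - (-1)*(-(-95 - 7)) = -12965 - (-1)*(-1*(-102)) = -12965 - (-1)*102 = -12965 - 1*(-102) = -12965 + 102 = -12863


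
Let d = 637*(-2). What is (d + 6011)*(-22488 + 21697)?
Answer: -3746967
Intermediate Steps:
d = -1274
(d + 6011)*(-22488 + 21697) = (-1274 + 6011)*(-22488 + 21697) = 4737*(-791) = -3746967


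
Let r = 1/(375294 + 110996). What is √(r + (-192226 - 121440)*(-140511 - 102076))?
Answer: √17993914277138823968490/486290 ≈ 2.7585e+5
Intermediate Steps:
r = 1/486290 ≈ 2.0564e-6
√(r + (-192226 - 121440)*(-140511 - 102076)) = √(1/486290 + (-192226 - 121440)*(-140511 - 102076)) = √(1/486290 - 313666*(-242587)) = √(1/486290 + 76091293942) = √(37002435331055181/486290) = √17993914277138823968490/486290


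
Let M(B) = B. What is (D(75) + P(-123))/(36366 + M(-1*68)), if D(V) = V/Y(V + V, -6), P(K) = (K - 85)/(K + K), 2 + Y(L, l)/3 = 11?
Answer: 1337/13393962 ≈ 9.9821e-5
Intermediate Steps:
Y(L, l) = 27 (Y(L, l) = -6 + 3*11 = -6 + 33 = 27)
P(K) = (-85 + K)/(2*K) (P(K) = (-85 + K)/((2*K)) = (-85 + K)*(1/(2*K)) = (-85 + K)/(2*K))
D(V) = V/27
(D(75) + P(-123))/(36366 + M(-1*68)) = ((1/27)*75 + (½)*(-85 - 123)/(-123))/(36366 - 1*68) = (25/9 + (½)*(-1/123)*(-208))/(36366 - 68) = (25/9 + 104/123)/36298 = (1337/369)*(1/36298) = 1337/13393962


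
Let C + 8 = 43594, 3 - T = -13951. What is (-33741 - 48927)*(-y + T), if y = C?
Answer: 2449618176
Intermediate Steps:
T = 13954 (T = 3 - 1*(-13951) = 3 + 13951 = 13954)
C = 43586 (C = -8 + 43594 = 43586)
y = 43586
(-33741 - 48927)*(-y + T) = (-33741 - 48927)*(-1*43586 + 13954) = -82668*(-43586 + 13954) = -82668*(-29632) = 2449618176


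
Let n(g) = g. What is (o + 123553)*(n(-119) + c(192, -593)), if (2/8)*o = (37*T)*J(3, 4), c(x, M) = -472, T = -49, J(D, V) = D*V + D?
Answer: -8730843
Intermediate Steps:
J(D, V) = D + D*V
o = -108780 (o = 4*((37*(-49))*(3*(1 + 4))) = 4*(-5439*5) = 4*(-1813*15) = 4*(-27195) = -108780)
(o + 123553)*(n(-119) + c(192, -593)) = (-108780 + 123553)*(-119 - 472) = 14773*(-591) = -8730843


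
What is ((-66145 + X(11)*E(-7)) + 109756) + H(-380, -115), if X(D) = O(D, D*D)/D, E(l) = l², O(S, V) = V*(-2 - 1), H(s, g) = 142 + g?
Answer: 42021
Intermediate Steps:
O(S, V) = -3*V (O(S, V) = V*(-3) = -3*V)
X(D) = -3*D (X(D) = (-3*D*D)/D = (-3*D²)/D = -3*D)
((-66145 + X(11)*E(-7)) + 109756) + H(-380, -115) = ((-66145 - 3*11*(-7)²) + 109756) + (142 - 115) = ((-66145 - 33*49) + 109756) + 27 = ((-66145 - 1617) + 109756) + 27 = (-67762 + 109756) + 27 = 41994 + 27 = 42021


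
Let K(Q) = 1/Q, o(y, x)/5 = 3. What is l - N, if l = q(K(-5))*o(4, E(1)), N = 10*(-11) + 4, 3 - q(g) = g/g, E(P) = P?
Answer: 136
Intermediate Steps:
o(y, x) = 15 (o(y, x) = 5*3 = 15)
q(g) = 2 (q(g) = 3 - g/g = 3 - 1*1 = 3 - 1 = 2)
N = -106 (N = -110 + 4 = -106)
l = 30 (l = 2*15 = 30)
l - N = 30 - 1*(-106) = 30 + 106 = 136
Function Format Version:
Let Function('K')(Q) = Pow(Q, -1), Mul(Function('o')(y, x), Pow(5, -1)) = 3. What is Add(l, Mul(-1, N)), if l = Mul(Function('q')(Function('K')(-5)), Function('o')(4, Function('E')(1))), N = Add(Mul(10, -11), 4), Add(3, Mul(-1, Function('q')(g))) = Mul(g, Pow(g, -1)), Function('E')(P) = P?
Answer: 136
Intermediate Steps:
Function('o')(y, x) = 15 (Function('o')(y, x) = Mul(5, 3) = 15)
Function('q')(g) = 2 (Function('q')(g) = Add(3, Mul(-1, Mul(g, Pow(g, -1)))) = Add(3, Mul(-1, 1)) = Add(3, -1) = 2)
N = -106 (N = Add(-110, 4) = -106)
l = 30 (l = Mul(2, 15) = 30)
Add(l, Mul(-1, N)) = Add(30, Mul(-1, -106)) = Add(30, 106) = 136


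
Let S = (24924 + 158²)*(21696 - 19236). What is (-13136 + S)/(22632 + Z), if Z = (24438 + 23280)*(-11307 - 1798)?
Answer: -61355672/312660879 ≈ -0.19624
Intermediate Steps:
Z = -625344390 (Z = 47718*(-13105) = -625344390)
S = 122724480 (S = (24924 + 24964)*2460 = 49888*2460 = 122724480)
(-13136 + S)/(22632 + Z) = (-13136 + 122724480)/(22632 - 625344390) = 122711344/(-625321758) = 122711344*(-1/625321758) = -61355672/312660879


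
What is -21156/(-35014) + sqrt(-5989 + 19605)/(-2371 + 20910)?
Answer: 258/427 + 4*sqrt(851)/18539 ≈ 0.61051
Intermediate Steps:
-21156/(-35014) + sqrt(-5989 + 19605)/(-2371 + 20910) = -21156*(-1/35014) + sqrt(13616)/18539 = 258/427 + (4*sqrt(851))*(1/18539) = 258/427 + 4*sqrt(851)/18539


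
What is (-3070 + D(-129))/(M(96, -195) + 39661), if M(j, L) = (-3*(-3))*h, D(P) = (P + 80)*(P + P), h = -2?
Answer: 9572/39643 ≈ 0.24146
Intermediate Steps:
D(P) = 2*P*(80 + P) (D(P) = (80 + P)*(2*P) = 2*P*(80 + P))
M(j, L) = -18 (M(j, L) = -3*(-3)*(-2) = 9*(-2) = -18)
(-3070 + D(-129))/(M(96, -195) + 39661) = (-3070 + 2*(-129)*(80 - 129))/(-18 + 39661) = (-3070 + 2*(-129)*(-49))/39643 = (-3070 + 12642)*(1/39643) = 9572*(1/39643) = 9572/39643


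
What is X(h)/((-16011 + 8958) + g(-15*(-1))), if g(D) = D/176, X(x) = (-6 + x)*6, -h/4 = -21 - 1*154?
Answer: -244288/413771 ≈ -0.59039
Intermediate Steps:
h = 700 (h = -4*(-21 - 1*154) = -4*(-21 - 154) = -4*(-175) = 700)
X(x) = -36 + 6*x
g(D) = D/176 (g(D) = D*(1/176) = D/176)
X(h)/((-16011 + 8958) + g(-15*(-1))) = (-36 + 6*700)/((-16011 + 8958) + (-15*(-1))/176) = (-36 + 4200)/(-7053 + (1/176)*15) = 4164/(-7053 + 15/176) = 4164/(-1241313/176) = 4164*(-176/1241313) = -244288/413771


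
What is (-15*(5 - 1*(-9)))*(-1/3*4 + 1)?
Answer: 70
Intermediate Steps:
(-15*(5 - 1*(-9)))*(-1/3*4 + 1) = (-15*(5 + 9))*(-1*1/3*4 + 1) = (-15*14)*(-1/3*4 + 1) = -210*(-4/3 + 1) = -210*(-1/3) = 70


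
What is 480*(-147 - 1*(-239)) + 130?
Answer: 44290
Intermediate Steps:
480*(-147 - 1*(-239)) + 130 = 480*(-147 + 239) + 130 = 480*92 + 130 = 44160 + 130 = 44290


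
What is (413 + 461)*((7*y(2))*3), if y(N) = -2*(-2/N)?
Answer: 36708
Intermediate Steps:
y(N) = 4/N (y(N) = -2*(-2/N) = -(-4)/N = 4/N)
(413 + 461)*((7*y(2))*3) = (413 + 461)*((7*(4/2))*3) = 874*((7*(4*(½)))*3) = 874*((7*2)*3) = 874*(14*3) = 874*42 = 36708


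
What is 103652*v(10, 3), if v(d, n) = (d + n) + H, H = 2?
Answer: 1554780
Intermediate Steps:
v(d, n) = 2 + d + n (v(d, n) = (d + n) + 2 = 2 + d + n)
103652*v(10, 3) = 103652*(2 + 10 + 3) = 103652*15 = 1554780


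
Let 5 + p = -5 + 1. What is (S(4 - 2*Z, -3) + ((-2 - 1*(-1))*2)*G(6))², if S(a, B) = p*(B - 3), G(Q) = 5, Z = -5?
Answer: 1936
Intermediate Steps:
p = -9 (p = -5 + (-5 + 1) = -5 - 4 = -9)
S(a, B) = 27 - 9*B (S(a, B) = -9*(B - 3) = -9*(-3 + B) = 27 - 9*B)
(S(4 - 2*Z, -3) + ((-2 - 1*(-1))*2)*G(6))² = ((27 - 9*(-3)) + ((-2 - 1*(-1))*2)*5)² = ((27 + 27) + ((-2 + 1)*2)*5)² = (54 - 1*2*5)² = (54 - 2*5)² = (54 - 10)² = 44² = 1936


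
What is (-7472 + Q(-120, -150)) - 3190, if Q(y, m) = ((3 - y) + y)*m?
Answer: -11112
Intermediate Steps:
Q(y, m) = 3*m
(-7472 + Q(-120, -150)) - 3190 = (-7472 + 3*(-150)) - 3190 = (-7472 - 450) - 3190 = -7922 - 3190 = -11112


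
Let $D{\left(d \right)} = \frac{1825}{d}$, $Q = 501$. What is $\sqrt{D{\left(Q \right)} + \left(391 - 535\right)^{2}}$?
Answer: $\frac{\sqrt{5205671061}}{501} \approx 144.01$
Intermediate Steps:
$\sqrt{D{\left(Q \right)} + \left(391 - 535\right)^{2}} = \sqrt{\frac{1825}{501} + \left(391 - 535\right)^{2}} = \sqrt{1825 \cdot \frac{1}{501} + \left(-144\right)^{2}} = \sqrt{\frac{1825}{501} + 20736} = \sqrt{\frac{10390561}{501}} = \frac{\sqrt{5205671061}}{501}$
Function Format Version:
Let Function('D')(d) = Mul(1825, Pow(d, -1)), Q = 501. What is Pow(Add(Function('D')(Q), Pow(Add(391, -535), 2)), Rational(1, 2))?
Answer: Mul(Rational(1, 501), Pow(5205671061, Rational(1, 2))) ≈ 144.01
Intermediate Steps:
Pow(Add(Function('D')(Q), Pow(Add(391, -535), 2)), Rational(1, 2)) = Pow(Add(Mul(1825, Pow(501, -1)), Pow(Add(391, -535), 2)), Rational(1, 2)) = Pow(Add(Mul(1825, Rational(1, 501)), Pow(-144, 2)), Rational(1, 2)) = Pow(Add(Rational(1825, 501), 20736), Rational(1, 2)) = Pow(Rational(10390561, 501), Rational(1, 2)) = Mul(Rational(1, 501), Pow(5205671061, Rational(1, 2)))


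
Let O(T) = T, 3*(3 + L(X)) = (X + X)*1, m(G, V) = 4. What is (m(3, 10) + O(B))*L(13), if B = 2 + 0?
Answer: 34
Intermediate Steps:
B = 2
L(X) = -3 + 2*X/3 (L(X) = -3 + ((X + X)*1)/3 = -3 + ((2*X)*1)/3 = -3 + (2*X)/3 = -3 + 2*X/3)
(m(3, 10) + O(B))*L(13) = (4 + 2)*(-3 + (⅔)*13) = 6*(-3 + 26/3) = 6*(17/3) = 34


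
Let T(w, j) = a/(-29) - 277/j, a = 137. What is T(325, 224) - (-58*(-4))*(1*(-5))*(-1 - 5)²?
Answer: 271234239/6496 ≈ 41754.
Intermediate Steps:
T(w, j) = -137/29 - 277/j (T(w, j) = 137/(-29) - 277/j = 137*(-1/29) - 277/j = -137/29 - 277/j)
T(325, 224) - (-58*(-4))*(1*(-5))*(-1 - 5)² = (-137/29 - 277/224) - (-58*(-4))*(1*(-5))*(-1 - 5)² = (-137/29 - 277*1/224) - 232*(-5*(-6)²) = (-137/29 - 277/224) - 232*(-5*36) = -38721/6496 - 232*(-180) = -38721/6496 - 1*(-41760) = -38721/6496 + 41760 = 271234239/6496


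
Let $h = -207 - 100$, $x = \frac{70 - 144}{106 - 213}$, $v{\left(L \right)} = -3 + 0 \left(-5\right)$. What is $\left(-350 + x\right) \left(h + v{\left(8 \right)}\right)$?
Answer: $\frac{11586560}{107} \approx 1.0829 \cdot 10^{5}$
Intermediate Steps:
$v{\left(L \right)} = -3$ ($v{\left(L \right)} = -3 + 0 = -3$)
$x = \frac{74}{107}$ ($x = - \frac{74}{-107} = \left(-74\right) \left(- \frac{1}{107}\right) = \frac{74}{107} \approx 0.69159$)
$h = -307$ ($h = -207 - 100 = -307$)
$\left(-350 + x\right) \left(h + v{\left(8 \right)}\right) = \left(-350 + \frac{74}{107}\right) \left(-307 - 3\right) = \left(- \frac{37376}{107}\right) \left(-310\right) = \frac{11586560}{107}$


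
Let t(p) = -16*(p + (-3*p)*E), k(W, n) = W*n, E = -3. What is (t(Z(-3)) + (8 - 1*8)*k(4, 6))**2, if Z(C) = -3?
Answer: 230400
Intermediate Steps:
t(p) = -160*p (t(p) = -16*(p - 3*p*(-3)) = -16*(p + 9*p) = -160*p)
(t(Z(-3)) + (8 - 1*8)*k(4, 6))**2 = (-160*(-3) + (8 - 1*8)*(4*6))**2 = (480 + (8 - 8)*24)**2 = (480 + 0*24)**2 = (480 + 0)**2 = 480**2 = 230400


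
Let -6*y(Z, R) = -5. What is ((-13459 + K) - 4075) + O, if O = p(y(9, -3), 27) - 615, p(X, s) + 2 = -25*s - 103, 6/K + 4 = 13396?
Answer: -42249527/2232 ≈ -18929.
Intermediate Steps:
K = 1/2232 (K = 6/(-4 + 13396) = 6/13392 = 6*(1/13392) = 1/2232 ≈ 0.00044803)
y(Z, R) = 5/6 (y(Z, R) = -1/6*(-5) = 5/6)
p(X, s) = -105 - 25*s (p(X, s) = -2 + (-25*s - 103) = -2 + (-103 - 25*s) = -105 - 25*s)
O = -1395 (O = (-105 - 25*27) - 615 = (-105 - 675) - 615 = -780 - 615 = -1395)
((-13459 + K) - 4075) + O = ((-13459 + 1/2232) - 4075) - 1395 = (-30040487/2232 - 4075) - 1395 = -39135887/2232 - 1395 = -42249527/2232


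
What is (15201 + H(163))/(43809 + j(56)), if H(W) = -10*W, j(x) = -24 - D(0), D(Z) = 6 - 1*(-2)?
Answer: 13571/43777 ≈ 0.31000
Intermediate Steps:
D(Z) = 8 (D(Z) = 6 + 2 = 8)
j(x) = -32 (j(x) = -24 - 1*8 = -24 - 8 = -32)
(15201 + H(163))/(43809 + j(56)) = (15201 - 10*163)/(43809 - 32) = (15201 - 1630)/43777 = 13571*(1/43777) = 13571/43777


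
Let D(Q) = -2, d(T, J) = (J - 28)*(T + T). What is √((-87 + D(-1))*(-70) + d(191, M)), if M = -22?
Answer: 3*I*√1430 ≈ 113.45*I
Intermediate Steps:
d(T, J) = 2*T*(-28 + J) (d(T, J) = (-28 + J)*(2*T) = 2*T*(-28 + J))
√((-87 + D(-1))*(-70) + d(191, M)) = √((-87 - 2)*(-70) + 2*191*(-28 - 22)) = √(-89*(-70) + 2*191*(-50)) = √(6230 - 19100) = √(-12870) = 3*I*√1430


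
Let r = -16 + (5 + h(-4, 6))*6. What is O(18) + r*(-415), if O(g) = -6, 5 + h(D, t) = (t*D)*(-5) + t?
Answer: -307106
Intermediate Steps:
h(D, t) = -5 + t - 5*D*t (h(D, t) = -5 + ((t*D)*(-5) + t) = -5 + ((D*t)*(-5) + t) = -5 + (-5*D*t + t) = -5 + (t - 5*D*t) = -5 + t - 5*D*t)
r = 740 (r = -16 + (5 + (-5 + 6 - 5*(-4)*6))*6 = -16 + (5 + (-5 + 6 + 120))*6 = -16 + (5 + 121)*6 = -16 + 126*6 = -16 + 756 = 740)
O(18) + r*(-415) = -6 + 740*(-415) = -6 - 307100 = -307106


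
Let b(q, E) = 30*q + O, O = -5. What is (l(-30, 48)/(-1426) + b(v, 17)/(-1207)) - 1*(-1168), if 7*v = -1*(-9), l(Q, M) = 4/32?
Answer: 112576382927/96386192 ≈ 1168.0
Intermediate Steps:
l(Q, M) = 1/8 (l(Q, M) = 4*(1/32) = 1/8)
v = 9/7 (v = (-1*(-9))/7 = (1/7)*9 = 9/7 ≈ 1.2857)
b(q, E) = -5 + 30*q (b(q, E) = 30*q - 5 = -5 + 30*q)
(l(-30, 48)/(-1426) + b(v, 17)/(-1207)) - 1*(-1168) = ((1/8)/(-1426) + (-5 + 30*(9/7))/(-1207)) - 1*(-1168) = ((1/8)*(-1/1426) + (-5 + 270/7)*(-1/1207)) + 1168 = (-1/11408 + (235/7)*(-1/1207)) + 1168 = (-1/11408 - 235/8449) + 1168 = -2689329/96386192 + 1168 = 112576382927/96386192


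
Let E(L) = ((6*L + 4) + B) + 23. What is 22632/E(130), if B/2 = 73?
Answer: 22632/953 ≈ 23.748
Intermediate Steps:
B = 146 (B = 2*73 = 146)
E(L) = 173 + 6*L (E(L) = ((6*L + 4) + 146) + 23 = ((4 + 6*L) + 146) + 23 = (150 + 6*L) + 23 = 173 + 6*L)
22632/E(130) = 22632/(173 + 6*130) = 22632/(173 + 780) = 22632/953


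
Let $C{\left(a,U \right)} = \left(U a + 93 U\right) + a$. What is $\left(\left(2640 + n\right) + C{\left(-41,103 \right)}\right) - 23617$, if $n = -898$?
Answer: $-16560$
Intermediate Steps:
$C{\left(a,U \right)} = a + 93 U + U a$ ($C{\left(a,U \right)} = \left(93 U + U a\right) + a = a + 93 U + U a$)
$\left(\left(2640 + n\right) + C{\left(-41,103 \right)}\right) - 23617 = \left(\left(2640 - 898\right) + \left(-41 + 93 \cdot 103 + 103 \left(-41\right)\right)\right) - 23617 = \left(1742 - -5315\right) - 23617 = \left(1742 + 5315\right) - 23617 = 7057 - 23617 = -16560$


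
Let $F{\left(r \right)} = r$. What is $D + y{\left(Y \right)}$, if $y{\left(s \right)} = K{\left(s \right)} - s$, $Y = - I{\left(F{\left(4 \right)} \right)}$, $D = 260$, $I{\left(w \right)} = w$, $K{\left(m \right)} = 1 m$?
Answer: $260$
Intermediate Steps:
$K{\left(m \right)} = m$
$Y = -4$ ($Y = \left(-1\right) 4 = -4$)
$y{\left(s \right)} = 0$ ($y{\left(s \right)} = s - s = 0$)
$D + y{\left(Y \right)} = 260 + 0 = 260$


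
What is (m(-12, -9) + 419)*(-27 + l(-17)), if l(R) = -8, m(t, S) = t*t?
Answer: -19705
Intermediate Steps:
m(t, S) = t²
(m(-12, -9) + 419)*(-27 + l(-17)) = ((-12)² + 419)*(-27 - 8) = (144 + 419)*(-35) = 563*(-35) = -19705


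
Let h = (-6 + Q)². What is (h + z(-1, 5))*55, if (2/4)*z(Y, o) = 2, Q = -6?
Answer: 8140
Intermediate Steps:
z(Y, o) = 4 (z(Y, o) = 2*2 = 4)
h = 144 (h = (-6 - 6)² = (-12)² = 144)
(h + z(-1, 5))*55 = (144 + 4)*55 = 148*55 = 8140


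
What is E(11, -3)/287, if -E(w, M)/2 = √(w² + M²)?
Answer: -2*√130/287 ≈ -0.079455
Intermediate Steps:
E(w, M) = -2*√(M² + w²) (E(w, M) = -2*√(w² + M²) = -2*√(M² + w²))
E(11, -3)/287 = -2*√((-3)² + 11²)/287 = -2*√(9 + 121)*(1/287) = -2*√130*(1/287) = -2*√130/287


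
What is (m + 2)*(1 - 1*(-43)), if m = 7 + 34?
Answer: 1892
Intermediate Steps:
m = 41
(m + 2)*(1 - 1*(-43)) = (41 + 2)*(1 - 1*(-43)) = 43*(1 + 43) = 43*44 = 1892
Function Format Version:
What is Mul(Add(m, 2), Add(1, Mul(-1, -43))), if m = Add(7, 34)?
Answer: 1892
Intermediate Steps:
m = 41
Mul(Add(m, 2), Add(1, Mul(-1, -43))) = Mul(Add(41, 2), Add(1, Mul(-1, -43))) = Mul(43, Add(1, 43)) = Mul(43, 44) = 1892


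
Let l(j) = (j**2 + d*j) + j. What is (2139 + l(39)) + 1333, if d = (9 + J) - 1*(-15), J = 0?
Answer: 5968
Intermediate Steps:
d = 24 (d = (9 + 0) - 1*(-15) = 9 + 15 = 24)
l(j) = j**2 + 25*j (l(j) = (j**2 + 24*j) + j = j**2 + 25*j)
(2139 + l(39)) + 1333 = (2139 + 39*(25 + 39)) + 1333 = (2139 + 39*64) + 1333 = (2139 + 2496) + 1333 = 4635 + 1333 = 5968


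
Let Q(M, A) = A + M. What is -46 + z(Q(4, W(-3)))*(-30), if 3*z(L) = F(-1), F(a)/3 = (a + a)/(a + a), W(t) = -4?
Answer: -76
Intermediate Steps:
F(a) = 3 (F(a) = 3*((a + a)/(a + a)) = 3*((2*a)/((2*a))) = 3*((2*a)*(1/(2*a))) = 3*1 = 3)
z(L) = 1 (z(L) = (⅓)*3 = 1)
-46 + z(Q(4, W(-3)))*(-30) = -46 + 1*(-30) = -46 - 30 = -76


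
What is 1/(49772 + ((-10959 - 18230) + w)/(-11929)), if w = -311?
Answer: 11929/593759688 ≈ 2.0091e-5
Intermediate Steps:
1/(49772 + ((-10959 - 18230) + w)/(-11929)) = 1/(49772 + ((-10959 - 18230) - 311)/(-11929)) = 1/(49772 + (-29189 - 311)*(-1/11929)) = 1/(49772 - 29500*(-1/11929)) = 1/(49772 + 29500/11929) = 1/(593759688/11929) = 11929/593759688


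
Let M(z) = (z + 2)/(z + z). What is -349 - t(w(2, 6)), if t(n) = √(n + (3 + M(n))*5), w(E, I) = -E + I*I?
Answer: -349 - √14926/17 ≈ -356.19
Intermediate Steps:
M(z) = (2 + z)/(2*z) (M(z) = (2 + z)/((2*z)) = (2 + z)*(1/(2*z)) = (2 + z)/(2*z))
w(E, I) = I² - E (w(E, I) = -E + I² = I² - E)
t(n) = √(15 + n + 5*(2 + n)/(2*n)) (t(n) = √(n + (3 + (2 + n)/(2*n))*5) = √(n + (15 + 5*(2 + n)/(2*n))) = √(15 + n + 5*(2 + n)/(2*n)))
-349 - t(w(2, 6)) = -349 - √(70 + 4*(6² - 1*2) + 20/(6² - 1*2))/2 = -349 - √(70 + 4*(36 - 2) + 20/(36 - 2))/2 = -349 - √(70 + 4*34 + 20/34)/2 = -349 - √(70 + 136 + 20*(1/34))/2 = -349 - √(70 + 136 + 10/17)/2 = -349 - √(3512/17)/2 = -349 - 2*√14926/17/2 = -349 - √14926/17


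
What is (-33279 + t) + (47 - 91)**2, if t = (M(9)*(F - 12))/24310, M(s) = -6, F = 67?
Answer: -6926806/221 ≈ -31343.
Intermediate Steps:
t = -3/221 (t = -6*(67 - 12)/24310 = -6*55*(1/24310) = -330*1/24310 = -3/221 ≈ -0.013575)
(-33279 + t) + (47 - 91)**2 = (-33279 - 3/221) + (47 - 91)**2 = -7354662/221 + (-44)**2 = -7354662/221 + 1936 = -6926806/221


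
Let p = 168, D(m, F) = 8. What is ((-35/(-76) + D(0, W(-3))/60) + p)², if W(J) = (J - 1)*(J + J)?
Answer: 36939686809/1299600 ≈ 28424.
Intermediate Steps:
W(J) = 2*J*(-1 + J) (W(J) = (-1 + J)*(2*J) = 2*J*(-1 + J))
((-35/(-76) + D(0, W(-3))/60) + p)² = ((-35/(-76) + 8/60) + 168)² = ((-35*(-1/76) + 8*(1/60)) + 168)² = ((35/76 + 2/15) + 168)² = (677/1140 + 168)² = (192197/1140)² = 36939686809/1299600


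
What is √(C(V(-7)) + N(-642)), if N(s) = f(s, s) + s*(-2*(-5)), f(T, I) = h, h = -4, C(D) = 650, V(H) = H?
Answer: I*√5774 ≈ 75.987*I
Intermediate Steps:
f(T, I) = -4
N(s) = -4 + 10*s (N(s) = -4 + s*(-2*(-5)) = -4 + s*10 = -4 + 10*s)
√(C(V(-7)) + N(-642)) = √(650 + (-4 + 10*(-642))) = √(650 + (-4 - 6420)) = √(650 - 6424) = √(-5774) = I*√5774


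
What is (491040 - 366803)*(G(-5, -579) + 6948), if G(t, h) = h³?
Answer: -24114102413067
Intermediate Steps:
(491040 - 366803)*(G(-5, -579) + 6948) = (491040 - 366803)*((-579)³ + 6948) = 124237*(-194104539 + 6948) = 124237*(-194097591) = -24114102413067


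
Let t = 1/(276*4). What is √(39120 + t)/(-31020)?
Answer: -√2980005189/8561520 ≈ -0.0063761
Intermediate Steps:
t = 1/1104 ≈ 0.00090580
√(39120 + t)/(-31020) = √(39120 + 1/1104)/(-31020) = √(43188481/1104)*(-1/31020) = (√2980005189/276)*(-1/31020) = -√2980005189/8561520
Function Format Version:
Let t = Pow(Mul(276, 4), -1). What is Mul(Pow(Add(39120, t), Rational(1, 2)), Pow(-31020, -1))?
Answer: Mul(Rational(-1, 8561520), Pow(2980005189, Rational(1, 2))) ≈ -0.0063761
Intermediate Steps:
t = Rational(1, 1104) (t = Pow(1104, -1) = Rational(1, 1104) ≈ 0.00090580)
Mul(Pow(Add(39120, t), Rational(1, 2)), Pow(-31020, -1)) = Mul(Pow(Add(39120, Rational(1, 1104)), Rational(1, 2)), Pow(-31020, -1)) = Mul(Pow(Rational(43188481, 1104), Rational(1, 2)), Rational(-1, 31020)) = Mul(Mul(Rational(1, 276), Pow(2980005189, Rational(1, 2))), Rational(-1, 31020)) = Mul(Rational(-1, 8561520), Pow(2980005189, Rational(1, 2)))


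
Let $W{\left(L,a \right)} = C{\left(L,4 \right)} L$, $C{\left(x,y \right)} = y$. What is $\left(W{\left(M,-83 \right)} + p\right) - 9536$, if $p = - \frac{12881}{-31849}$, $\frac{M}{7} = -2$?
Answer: $- \frac{305482727}{31849} \approx -9591.6$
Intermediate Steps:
$M = -14$ ($M = 7 \left(-2\right) = -14$)
$p = \frac{12881}{31849}$ ($p = \left(-12881\right) \left(- \frac{1}{31849}\right) = \frac{12881}{31849} \approx 0.40444$)
$W{\left(L,a \right)} = 4 L$
$\left(W{\left(M,-83 \right)} + p\right) - 9536 = \left(4 \left(-14\right) + \frac{12881}{31849}\right) - 9536 = \left(-56 + \frac{12881}{31849}\right) - 9536 = - \frac{1770663}{31849} - 9536 = - \frac{305482727}{31849}$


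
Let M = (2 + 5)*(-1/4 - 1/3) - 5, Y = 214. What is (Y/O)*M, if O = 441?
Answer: -11663/2646 ≈ -4.4078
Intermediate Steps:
M = -109/12 (M = 7*(-1*¼ - 1*⅓) - 5 = 7*(-¼ - ⅓) - 5 = 7*(-7/12) - 5 = -49/12 - 5 = -109/12 ≈ -9.0833)
(Y/O)*M = (214/441)*(-109/12) = -11663/2646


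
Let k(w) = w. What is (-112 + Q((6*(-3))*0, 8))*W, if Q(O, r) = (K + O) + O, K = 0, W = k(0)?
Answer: 0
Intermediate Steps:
W = 0
Q(O, r) = 2*O (Q(O, r) = (0 + O) + O = O + O = 2*O)
(-112 + Q((6*(-3))*0, 8))*W = (-112 + 2*((6*(-3))*0))*0 = (-112 + 2*(-18*0))*0 = (-112 + 2*0)*0 = (-112 + 0)*0 = -112*0 = 0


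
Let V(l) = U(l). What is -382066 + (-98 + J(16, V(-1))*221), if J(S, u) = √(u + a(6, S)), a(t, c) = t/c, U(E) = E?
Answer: -382164 + 221*I*√10/4 ≈ -3.8216e+5 + 174.72*I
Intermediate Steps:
V(l) = l
J(S, u) = √(u + 6/S)
-382066 + (-98 + J(16, V(-1))*221) = -382066 + (-98 + √(-1 + 6/16)*221) = -382066 + (-98 + √(-1 + 6*(1/16))*221) = -382066 + (-98 + √(-1 + 3/8)*221) = -382066 + (-98 + √(-5/8)*221) = -382066 + (-98 + (I*√10/4)*221) = -382066 + (-98 + 221*I*√10/4) = -382164 + 221*I*√10/4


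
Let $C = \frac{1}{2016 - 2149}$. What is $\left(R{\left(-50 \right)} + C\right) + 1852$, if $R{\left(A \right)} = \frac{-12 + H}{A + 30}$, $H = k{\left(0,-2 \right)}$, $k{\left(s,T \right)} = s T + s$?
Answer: $\frac{1231974}{665} \approx 1852.6$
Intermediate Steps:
$k{\left(s,T \right)} = s + T s$ ($k{\left(s,T \right)} = T s + s = s + T s$)
$H = 0$ ($H = 0 \left(1 - 2\right) = 0 \left(-1\right) = 0$)
$R{\left(A \right)} = - \frac{12}{30 + A}$ ($R{\left(A \right)} = \frac{-12 + 0}{A + 30} = - \frac{12}{30 + A}$)
$C = - \frac{1}{133}$ ($C = \frac{1}{-133} = - \frac{1}{133} \approx -0.0075188$)
$\left(R{\left(-50 \right)} + C\right) + 1852 = \left(- \frac{12}{30 - 50} - \frac{1}{133}\right) + 1852 = \left(- \frac{12}{-20} - \frac{1}{133}\right) + 1852 = \left(\left(-12\right) \left(- \frac{1}{20}\right) - \frac{1}{133}\right) + 1852 = \left(\frac{3}{5} - \frac{1}{133}\right) + 1852 = \frac{394}{665} + 1852 = \frac{1231974}{665}$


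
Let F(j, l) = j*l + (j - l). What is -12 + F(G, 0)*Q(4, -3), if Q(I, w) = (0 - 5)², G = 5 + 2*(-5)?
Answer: -137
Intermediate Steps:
G = -5 (G = 5 - 10 = -5)
F(j, l) = j - l + j*l
Q(I, w) = 25 (Q(I, w) = (-5)² = 25)
-12 + F(G, 0)*Q(4, -3) = -12 + (-5 - 1*0 - 5*0)*25 = -12 + (-5 + 0 + 0)*25 = -12 - 5*25 = -12 - 125 = -137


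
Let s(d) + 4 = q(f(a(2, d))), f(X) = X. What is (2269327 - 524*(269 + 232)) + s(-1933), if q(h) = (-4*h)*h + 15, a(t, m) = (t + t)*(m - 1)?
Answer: -237375970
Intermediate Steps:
a(t, m) = 2*t*(-1 + m) (a(t, m) = (2*t)*(-1 + m) = 2*t*(-1 + m))
q(h) = 15 - 4*h² (q(h) = -4*h² + 15 = 15 - 4*h²)
s(d) = 11 - 4*(-4 + 4*d)² (s(d) = -4 + (15 - 4*16*(-1 + d)²) = -4 + (15 - 4*(-4 + 4*d)²) = 11 - 4*(-4 + 4*d)²)
(2269327 - 524*(269 + 232)) + s(-1933) = (2269327 - 524*(269 + 232)) + (11 - 64*(-1 - 1933)²) = (2269327 - 524*501) + (11 - 64*(-1934)²) = (2269327 - 262524) + (11 - 64*3740356) = 2006803 + (11 - 239382784) = 2006803 - 239382773 = -237375970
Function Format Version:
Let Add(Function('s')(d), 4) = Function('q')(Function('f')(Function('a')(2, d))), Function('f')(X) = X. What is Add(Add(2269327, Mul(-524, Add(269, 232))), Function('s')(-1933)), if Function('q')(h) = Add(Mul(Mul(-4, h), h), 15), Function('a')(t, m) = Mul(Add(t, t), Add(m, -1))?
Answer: -237375970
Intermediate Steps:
Function('a')(t, m) = Mul(2, t, Add(-1, m)) (Function('a')(t, m) = Mul(Mul(2, t), Add(-1, m)) = Mul(2, t, Add(-1, m)))
Function('q')(h) = Add(15, Mul(-4, Pow(h, 2))) (Function('q')(h) = Add(Mul(-4, Pow(h, 2)), 15) = Add(15, Mul(-4, Pow(h, 2))))
Function('s')(d) = Add(11, Mul(-4, Pow(Add(-4, Mul(4, d)), 2))) (Function('s')(d) = Add(-4, Add(15, Mul(-4, Pow(Mul(2, 2, Add(-1, d)), 2)))) = Add(-4, Add(15, Mul(-4, Pow(Add(-4, Mul(4, d)), 2)))) = Add(11, Mul(-4, Pow(Add(-4, Mul(4, d)), 2))))
Add(Add(2269327, Mul(-524, Add(269, 232))), Function('s')(-1933)) = Add(Add(2269327, Mul(-524, Add(269, 232))), Add(11, Mul(-64, Pow(Add(-1, -1933), 2)))) = Add(Add(2269327, Mul(-524, 501)), Add(11, Mul(-64, Pow(-1934, 2)))) = Add(Add(2269327, -262524), Add(11, Mul(-64, 3740356))) = Add(2006803, Add(11, -239382784)) = Add(2006803, -239382773) = -237375970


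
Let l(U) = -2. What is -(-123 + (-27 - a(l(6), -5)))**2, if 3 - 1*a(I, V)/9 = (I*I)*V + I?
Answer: -140625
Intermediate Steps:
a(I, V) = 27 - 9*I - 9*V*I**2 (a(I, V) = 27 - 9*((I*I)*V + I) = 27 - 9*(I**2*V + I) = 27 - 9*(V*I**2 + I) = 27 - 9*(I + V*I**2) = 27 + (-9*I - 9*V*I**2) = 27 - 9*I - 9*V*I**2)
-(-123 + (-27 - a(l(6), -5)))**2 = -(-123 + (-27 - (27 - 9*(-2) - 9*(-5)*(-2)**2)))**2 = -(-123 + (-27 - (27 + 18 - 9*(-5)*4)))**2 = -(-123 + (-27 - (27 + 18 + 180)))**2 = -(-123 + (-27 - 1*225))**2 = -(-123 + (-27 - 225))**2 = -(-123 - 252)**2 = -1*(-375)**2 = -1*140625 = -140625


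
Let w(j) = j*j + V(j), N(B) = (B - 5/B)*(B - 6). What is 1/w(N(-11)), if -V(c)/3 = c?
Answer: 121/3823708 ≈ 3.1645e-5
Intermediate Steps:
V(c) = -3*c
N(B) = (-6 + B)*(B - 5/B) (N(B) = (B - 5/B)*(-6 + B) = (-6 + B)*(B - 5/B))
w(j) = j² - 3*j (w(j) = j*j - 3*j = j² - 3*j)
1/w(N(-11)) = 1/((-5 + (-11)² - 6*(-11) + 30/(-11))*(-3 + (-5 + (-11)² - 6*(-11) + 30/(-11)))) = 1/((-5 + 121 + 66 + 30*(-1/11))*(-3 + (-5 + 121 + 66 + 30*(-1/11)))) = 1/((-5 + 121 + 66 - 30/11)*(-3 + (-5 + 121 + 66 - 30/11))) = 1/(1972*(-3 + 1972/11)/11) = 1/((1972/11)*(1939/11)) = 1/(3823708/121) = 121/3823708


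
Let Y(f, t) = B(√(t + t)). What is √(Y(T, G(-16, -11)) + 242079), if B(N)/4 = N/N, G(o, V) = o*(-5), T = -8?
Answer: √242083 ≈ 492.02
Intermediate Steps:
G(o, V) = -5*o
B(N) = 4 (B(N) = 4*(N/N) = 4*1 = 4)
Y(f, t) = 4
√(Y(T, G(-16, -11)) + 242079) = √(4 + 242079) = √242083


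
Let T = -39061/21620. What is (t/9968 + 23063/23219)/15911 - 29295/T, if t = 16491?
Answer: 333196302210706931299/20549172319605776 ≈ 16215.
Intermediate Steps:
T = -39061/21620 (T = -39061*1/21620 = -39061/21620 ≈ -1.8067)
(t/9968 + 23063/23219)/15911 - 29295/T = (16491/9968 + 23063/23219)/15911 - 29295/(-39061/21620) = (16491*(1/9968) + 23063*(1/23219))*(1/15911) - 29295*(-21620/39061) = (16491/9968 + 23063/23219)*(1/15911) + 633357900/39061 = (87542359/33063856)*(1/15911) + 633357900/39061 = 87542359/526079012816 + 633357900/39061 = 333196302210706931299/20549172319605776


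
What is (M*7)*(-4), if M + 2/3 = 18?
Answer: -1456/3 ≈ -485.33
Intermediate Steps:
M = 52/3 (M = -⅔ + 18 = 52/3 ≈ 17.333)
(M*7)*(-4) = ((52/3)*7)*(-4) = (364/3)*(-4) = -1456/3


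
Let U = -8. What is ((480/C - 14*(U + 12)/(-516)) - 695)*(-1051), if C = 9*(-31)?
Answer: 2927824301/3999 ≈ 7.3214e+5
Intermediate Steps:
C = -279
((480/C - 14*(U + 12)/(-516)) - 695)*(-1051) = ((480/(-279) - 14*(-8 + 12)/(-516)) - 695)*(-1051) = ((480*(-1/279) - 14*4*(-1/516)) - 695)*(-1051) = ((-160/93 - 56*(-1/516)) - 695)*(-1051) = ((-160/93 + 14/129) - 695)*(-1051) = (-6446/3999 - 695)*(-1051) = -2785751/3999*(-1051) = 2927824301/3999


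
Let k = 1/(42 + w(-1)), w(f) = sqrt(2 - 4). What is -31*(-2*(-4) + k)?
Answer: 31*(-8*sqrt(2) + 337*I)/(sqrt(2) - 42*I) ≈ -248.74 + 0.024825*I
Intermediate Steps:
w(f) = I*sqrt(2) (w(f) = sqrt(-2) = I*sqrt(2))
k = 1/(42 + I*sqrt(2)) ≈ 0.023783 - 0.0008008*I
-31*(-2*(-4) + k) = -31*(-2*(-4) + (21/883 - I*sqrt(2)/1766)) = -31*(8 + (21/883 - I*sqrt(2)/1766)) = -31*(7085/883 - I*sqrt(2)/1766) = -219635/883 + 31*I*sqrt(2)/1766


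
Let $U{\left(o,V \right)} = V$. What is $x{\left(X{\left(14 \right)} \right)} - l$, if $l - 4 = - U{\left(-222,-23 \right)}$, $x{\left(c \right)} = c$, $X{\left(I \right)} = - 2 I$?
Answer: $-55$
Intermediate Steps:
$l = 27$ ($l = 4 - -23 = 4 + 23 = 27$)
$x{\left(X{\left(14 \right)} \right)} - l = \left(-2\right) 14 - 27 = -28 - 27 = -55$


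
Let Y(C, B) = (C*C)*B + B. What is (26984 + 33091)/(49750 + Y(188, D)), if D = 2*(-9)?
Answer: -12015/117292 ≈ -0.10244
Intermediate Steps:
D = -18
Y(C, B) = B + B*C² (Y(C, B) = C²*B + B = B*C² + B = B + B*C²)
(26984 + 33091)/(49750 + Y(188, D)) = (26984 + 33091)/(49750 - 18*(1 + 188²)) = 60075/(49750 - 18*(1 + 35344)) = 60075/(49750 - 18*35345) = 60075/(49750 - 636210) = 60075/(-586460) = 60075*(-1/586460) = -12015/117292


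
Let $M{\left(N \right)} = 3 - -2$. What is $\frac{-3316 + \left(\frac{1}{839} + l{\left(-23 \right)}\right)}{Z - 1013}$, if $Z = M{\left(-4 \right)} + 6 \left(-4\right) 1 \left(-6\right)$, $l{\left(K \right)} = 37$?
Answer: $\frac{343885}{90612} \approx 3.7951$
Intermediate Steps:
$M{\left(N \right)} = 5$ ($M{\left(N \right)} = 3 + 2 = 5$)
$Z = 149$ ($Z = 5 + 6 \left(-4\right) 1 \left(-6\right) = 5 + \left(-24\right) 1 \left(-6\right) = 5 - -144 = 5 + 144 = 149$)
$\frac{-3316 + \left(\frac{1}{839} + l{\left(-23 \right)}\right)}{Z - 1013} = \frac{-3316 + \left(\frac{1}{839} + 37\right)}{149 - 1013} = \frac{-3316 + \left(\frac{1}{839} + 37\right)}{-864} = \left(-3316 + \frac{31044}{839}\right) \left(- \frac{1}{864}\right) = \left(- \frac{2751080}{839}\right) \left(- \frac{1}{864}\right) = \frac{343885}{90612}$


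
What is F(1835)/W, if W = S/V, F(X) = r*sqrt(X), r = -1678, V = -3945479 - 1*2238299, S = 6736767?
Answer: 10376379484*sqrt(1835)/6736767 ≈ 65980.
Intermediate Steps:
V = -6183778 (V = -3945479 - 2238299 = -6183778)
F(X) = -1678*sqrt(X)
W = -6736767/6183778 (W = 6736767/(-6183778) = 6736767*(-1/6183778) = -6736767/6183778 ≈ -1.0894)
F(1835)/W = (-1678*sqrt(1835))/(-6736767/6183778) = -1678*sqrt(1835)*(-6183778/6736767) = 10376379484*sqrt(1835)/6736767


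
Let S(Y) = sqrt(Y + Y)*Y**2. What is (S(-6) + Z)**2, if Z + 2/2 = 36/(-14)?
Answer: (25 - 504*I*sqrt(3))**2/49 ≈ -15539.0 - 890.77*I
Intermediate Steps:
S(Y) = sqrt(2)*Y**(5/2) (S(Y) = sqrt(2*Y)*Y**2 = (sqrt(2)*sqrt(Y))*Y**2 = sqrt(2)*Y**(5/2))
Z = -25/7 (Z = -1 + 36/(-14) = -1 + 36*(-1/14) = -1 - 18/7 = -25/7 ≈ -3.5714)
(S(-6) + Z)**2 = (sqrt(2)*(-6)**(5/2) - 25/7)**2 = (sqrt(2)*(36*I*sqrt(6)) - 25/7)**2 = (72*I*sqrt(3) - 25/7)**2 = (-25/7 + 72*I*sqrt(3))**2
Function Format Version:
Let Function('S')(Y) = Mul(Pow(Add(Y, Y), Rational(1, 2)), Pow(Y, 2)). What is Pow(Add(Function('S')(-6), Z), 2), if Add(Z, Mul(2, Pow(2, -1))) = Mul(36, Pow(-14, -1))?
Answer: Mul(Rational(1, 49), Pow(Add(25, Mul(-504, I, Pow(3, Rational(1, 2)))), 2)) ≈ Add(-15539., Mul(-890.77, I))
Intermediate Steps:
Function('S')(Y) = Mul(Pow(2, Rational(1, 2)), Pow(Y, Rational(5, 2))) (Function('S')(Y) = Mul(Pow(Mul(2, Y), Rational(1, 2)), Pow(Y, 2)) = Mul(Mul(Pow(2, Rational(1, 2)), Pow(Y, Rational(1, 2))), Pow(Y, 2)) = Mul(Pow(2, Rational(1, 2)), Pow(Y, Rational(5, 2))))
Z = Rational(-25, 7) (Z = Add(-1, Mul(36, Pow(-14, -1))) = Add(-1, Mul(36, Rational(-1, 14))) = Add(-1, Rational(-18, 7)) = Rational(-25, 7) ≈ -3.5714)
Pow(Add(Function('S')(-6), Z), 2) = Pow(Add(Mul(Pow(2, Rational(1, 2)), Pow(-6, Rational(5, 2))), Rational(-25, 7)), 2) = Pow(Add(Mul(Pow(2, Rational(1, 2)), Mul(36, I, Pow(6, Rational(1, 2)))), Rational(-25, 7)), 2) = Pow(Add(Mul(72, I, Pow(3, Rational(1, 2))), Rational(-25, 7)), 2) = Pow(Add(Rational(-25, 7), Mul(72, I, Pow(3, Rational(1, 2)))), 2)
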